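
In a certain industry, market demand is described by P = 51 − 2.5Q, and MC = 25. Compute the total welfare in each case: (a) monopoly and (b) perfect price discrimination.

Monopoly: TS = 101.4; Perfect PD: TS = 135.2

A monopolist chooses Q where MR = MC. MR = 51 − 5Q; setting this equal to 25 gives Q = 5.2 and P = 38.
CS = ½·(51 − 38)·5.2 = 33.8; PS = (38 − 25)·5.2 = 67.6; TS = 101.4.
Under first-degree price discrimination the firm charges each unit its demand price and produces up to where P = MC, i.e. Q = 10.4. Consumer surplus is zero; producer surplus equals total surplus.
TS = 135.2 (equal to competitive TS).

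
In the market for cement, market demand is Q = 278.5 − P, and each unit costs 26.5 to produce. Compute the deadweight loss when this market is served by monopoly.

DWL = 7938

Inverting demand: P = 278.5 − Q.
Competitive firms price at marginal cost: P = 26.5, giving Q = 252.
The monopolist equates marginal revenue to marginal cost: 278.5 − 2Q = 26.5, so Q = 126. From demand, P = 152.5.
DWL is the triangle between Q = 126 and Q = 252: ½·(252 − 126)·(152.5 − 26.5) = 7938.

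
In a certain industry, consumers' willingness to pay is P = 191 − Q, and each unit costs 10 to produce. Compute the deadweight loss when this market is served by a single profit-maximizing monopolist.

Competitive firms price at marginal cost: P = 10, giving Q = 181.
The monopolist equates marginal revenue to marginal cost: 191 − 2Q = 10, so Q = 90.5. From demand, P = 100.5.
DWL is the triangle between Q = 90.5 and Q = 181: ½·(181 − 90.5)·(100.5 − 10) = 4095.125.

DWL = 4095.125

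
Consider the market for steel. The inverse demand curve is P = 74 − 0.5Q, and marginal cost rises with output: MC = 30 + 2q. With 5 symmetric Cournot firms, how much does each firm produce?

q_i = 8.8

With 5 symmetric Cournot firms, each firm's FOC gives 74 − 3q = 30 + 2q, so q = 8.8, Q = 5·8.8 = 44, and P = 52.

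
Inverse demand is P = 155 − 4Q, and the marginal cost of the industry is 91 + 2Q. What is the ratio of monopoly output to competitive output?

Q_m/Q_c = 0.6

The monopolist equates marginal revenue to marginal cost: 155 − 8Q = 91 + 2Q, so Q = 6.4. From demand, P = 129.4.
Under competition P = MC: 155 − 4Q = 91 + 2Q ⇒ Q = 32/3, P = 337/3.
Ratio Q_m/Q_c = 6.4/(32/3) = 0.6.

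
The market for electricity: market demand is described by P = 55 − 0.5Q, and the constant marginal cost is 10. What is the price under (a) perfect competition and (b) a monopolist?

Perfect competition: P = MC = 10, so 55 − 0.5Q = 10 and Q = 90.
A monopolist chooses Q where MR = MC. MR = 55 − Q; setting this equal to 10 gives Q = 45 and P = 32.5.

Competition: P = 10; Monopoly: P = 32.5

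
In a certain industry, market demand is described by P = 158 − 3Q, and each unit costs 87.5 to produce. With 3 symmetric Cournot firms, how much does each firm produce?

With 3 symmetric Cournot firms, each firm's FOC gives 158 − 12q = 87.5, so q = 5.875, Q = 3·5.875 = 17.625, and P = 105.125.

q_i = 5.875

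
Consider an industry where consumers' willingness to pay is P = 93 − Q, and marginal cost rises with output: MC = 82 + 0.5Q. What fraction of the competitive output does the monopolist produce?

A monopolist chooses Q where MR = MC. MR = 93 − 2Q; setting this equal to 82 + 0.5Q gives Q = 4.4 and P = 88.6.
Competitive equilibrium sets price equal to marginal cost: 93 − Q = 82 + 0.5Q, so Q = 22/3 and P = 257/3.
Ratio Q_m/Q_c = 4.4/(22/3) = 0.6.

Q_m/Q_c = 0.6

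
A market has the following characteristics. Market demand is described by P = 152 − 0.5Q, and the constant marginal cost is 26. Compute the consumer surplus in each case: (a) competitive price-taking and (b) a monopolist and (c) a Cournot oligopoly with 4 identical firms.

Under competition P = MC = 26, so Q = (152 − 26)/0.5 = 252.
CS = ½·(152 − 26)·252 = 15876.
Monopoly sets MR = MC: 152 − Q = 26 ⇒ Q = 126, P = 152 − 0.5·126 = 89.
CS = ½·(152 − 89)·126 = 3969.
In a 4-firm Cournot equilibrium, symmetry and the first-order condition give q = (152 − 26)/(2.5) = 50.4. So Q = 201.6 and P = 51.2.
CS = ½·(152 − 51.2)·201.6 = 10160.64.

Competition: CS = 15876; Monopoly: CS = 3969; Cournot: CS = 10160.64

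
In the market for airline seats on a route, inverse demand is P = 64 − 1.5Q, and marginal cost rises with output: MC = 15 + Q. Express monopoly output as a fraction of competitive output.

Q_m/Q_c = 0.625

Monopoly sets MR = MC: 64 − 3Q = 15 + Q ⇒ Q = 12.25, P = 64 − 1.5·12.25 = 45.625.
Under competition P = MC: 64 − 1.5Q = 15 + Q ⇒ Q = 19.6, P = 34.6.
Ratio Q_m/Q_c = 12.25/19.6 = 0.625.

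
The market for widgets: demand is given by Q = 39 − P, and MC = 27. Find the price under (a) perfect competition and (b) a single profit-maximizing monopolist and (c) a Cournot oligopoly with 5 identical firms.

Competition: P = 27; Monopoly: P = 33; Cournot: P = 29

Inverting demand: P = 39 − Q.
Competitive firms price at marginal cost: P = 27, giving Q = 12.
A monopolist chooses Q where MR = MC. MR = 39 − 2Q; setting this equal to 27 gives Q = 6 and P = 33.
With 5 symmetric Cournot firms, each firm's FOC gives 39 − 6q = 27, so q = 2, Q = 5·2 = 10, and P = 29.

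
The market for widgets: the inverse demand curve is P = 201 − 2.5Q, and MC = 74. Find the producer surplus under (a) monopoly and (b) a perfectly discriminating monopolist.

A monopolist chooses Q where MR = MC. MR = 201 − 5Q; setting this equal to 74 gives Q = 25.4 and P = 137.5.
PS = (137.5 − 74)·25.4 = 1612.9.
With perfect price discrimination, output is the efficient level Q = 50.8 (where demand meets MC), but every buyer pays their willingness to pay: CS = 0 and PS = total surplus.
PS = ½·(201 − 74)·50.8 = 3225.8.

Monopoly: PS = 1612.9; Perfect PD: PS = 3225.8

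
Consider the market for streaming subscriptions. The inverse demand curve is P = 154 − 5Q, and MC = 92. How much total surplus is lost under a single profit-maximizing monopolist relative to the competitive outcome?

DWL = 96.1

Under competition P = MC = 92, so Q = (154 − 92)/5 = 12.4.
Monopoly sets MR = MC: 154 − 10Q = 92 ⇒ Q = 6.2, P = 154 − 5·6.2 = 123.
DWL is the triangle between Q = 6.2 and Q = 12.4: ½·(12.4 − 6.2)·(123 − 92) = 96.1.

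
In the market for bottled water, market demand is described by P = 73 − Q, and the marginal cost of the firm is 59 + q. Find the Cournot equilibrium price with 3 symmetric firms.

P = 64.6

In a 3-firm Cournot equilibrium, symmetry and the first-order condition give q = (73 − 59)/(5) = 2.8. So Q = 8.4 and P = 64.6.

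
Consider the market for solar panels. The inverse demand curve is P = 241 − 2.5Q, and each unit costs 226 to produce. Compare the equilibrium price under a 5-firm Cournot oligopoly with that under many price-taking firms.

Cournot: P = 228.5; Competition: P = 226

Cournot with 5 identical firms: the symmetric best-response condition is 241 − 15q = 226. Each firm produces q = 1, total output Q = 5, price P = 228.5.
Perfect competition: P = MC = 226, so 241 − 2.5Q = 226 and Q = 6.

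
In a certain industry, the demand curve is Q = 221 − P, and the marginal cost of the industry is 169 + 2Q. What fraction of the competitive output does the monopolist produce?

Q_m/Q_c = 0.75

Inverting demand: P = 221 − Q.
The monopolist equates marginal revenue to marginal cost: 221 − 2Q = 169 + 2Q, so Q = 13. From demand, P = 208.
Under competition P = MC: 221 − Q = 169 + 2Q ⇒ Q = 52/3, P = 611/3.
Ratio Q_m/Q_c = 13/(52/3) = 0.75.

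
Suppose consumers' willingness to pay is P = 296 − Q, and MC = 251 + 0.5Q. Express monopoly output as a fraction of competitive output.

Q_m/Q_c = 0.6

The monopolist equates marginal revenue to marginal cost: 296 − 2Q = 251 + 0.5Q, so Q = 18. From demand, P = 278.
Under competition P = MC: 296 − Q = 251 + 0.5Q ⇒ Q = 30, P = 266.
Ratio Q_m/Q_c = 18/30 = 0.6.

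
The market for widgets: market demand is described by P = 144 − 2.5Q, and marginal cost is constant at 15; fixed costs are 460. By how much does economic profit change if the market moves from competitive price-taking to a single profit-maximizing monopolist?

π rises by 1664.1

Perfect competition: P = MC = 15, so 144 − 2.5Q = 15 and Q = 51.6.
Profit = (15 − 15)·51.6 − 460 = −460.
Monopoly sets MR = MC: 144 − 5Q = 15 ⇒ Q = 25.8, P = 144 − 2.5·25.8 = 79.5.
Profit = (79.5 − 15)·25.8 − 460 = 1204.1.
Change in economic profit: 1204.1 − −460 = 1664.1.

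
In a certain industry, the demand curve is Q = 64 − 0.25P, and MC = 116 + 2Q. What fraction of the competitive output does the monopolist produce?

Inverting demand: P = 256 − 4Q.
A monopolist chooses Q where MR = MC. MR = 256 − 8Q; setting this equal to 116 + 2Q gives Q = 14 and P = 200.
Under competition P = MC: 256 − 4Q = 116 + 2Q ⇒ Q = 70/3, P = 488/3.
Ratio Q_m/Q_c = 14/(70/3) = 0.6.

Q_m/Q_c = 0.6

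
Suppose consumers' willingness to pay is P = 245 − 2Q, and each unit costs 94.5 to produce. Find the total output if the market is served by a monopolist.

A monopolist chooses Q where MR = MC. MR = 245 − 4Q; setting this equal to 94.5 gives Q = 37.625 and P = 169.75.

Q = 37.625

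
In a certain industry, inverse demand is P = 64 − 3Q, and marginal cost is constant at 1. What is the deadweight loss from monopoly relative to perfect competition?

DWL = 165.375

Under competition P = MC = 1, so Q = (64 − 1)/3 = 21.
Monopoly sets MR = MC: 64 − 6Q = 1 ⇒ Q = 10.5, P = 64 − 3·10.5 = 32.5.
DWL is the triangle between Q = 10.5 and Q = 21: ½·(21 − 10.5)·(32.5 − 1) = 165.375.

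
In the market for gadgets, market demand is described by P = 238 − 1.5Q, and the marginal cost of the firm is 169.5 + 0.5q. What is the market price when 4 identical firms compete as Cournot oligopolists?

P = 186.625

With 4 symmetric Cournot firms, each firm's FOC gives 238 − 7.5q = 169.5 + 0.5q, so q = 137/16, Q = 4·137/16 = 34.25, and P = 186.625.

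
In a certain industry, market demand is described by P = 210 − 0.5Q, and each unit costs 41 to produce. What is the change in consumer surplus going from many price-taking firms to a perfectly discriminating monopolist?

Competitive firms price at marginal cost: P = 41, giving Q = 338.
CS = ½·(210 − 41)·338 = 28561.
A perfectly discriminating monopolist sells every unit with P(Q) ≥ MC(Q), so output equals the competitive quantity Q = 338. Each buyer pays their reservation price, so CS = 0 and the firm captures all surplus.
CS = 0.
Change in consumer surplus: 0 − 28561 = −28561.

CS falls by 28561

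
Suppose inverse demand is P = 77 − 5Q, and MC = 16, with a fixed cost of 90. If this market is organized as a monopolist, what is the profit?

Monopoly sets MR = MC: 77 − 10Q = 16 ⇒ Q = 6.1, P = 77 − 5·6.1 = 46.5.
Profit = (46.5 − 16)·6.1 − 90 = 96.05.

Profit = 96.05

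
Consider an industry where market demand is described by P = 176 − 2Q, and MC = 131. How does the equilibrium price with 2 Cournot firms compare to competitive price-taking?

Cournot: P = 146; Competition: P = 131

Cournot with 2 identical firms: the symmetric best-response condition is 176 − 6q = 131. Each firm produces q = 7.5, total output Q = 15, price P = 146.
Perfect competition: P = MC = 131, so 176 − 2Q = 131 and Q = 22.5.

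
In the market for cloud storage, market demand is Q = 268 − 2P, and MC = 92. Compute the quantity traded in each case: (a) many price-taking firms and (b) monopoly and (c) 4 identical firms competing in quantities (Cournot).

Competition: Q = 84; Monopoly: Q = 42; Cournot: Q = 67.2

Inverting demand: P = 134 − 0.5Q.
Under competition P = MC = 92, so Q = (134 − 92)/0.5 = 84.
The monopolist equates marginal revenue to marginal cost: 134 − Q = 92, so Q = 42. From demand, P = 113.
Cournot with 4 identical firms: the symmetric best-response condition is 134 − 2.5q = 92. Each firm produces q = 16.8, total output Q = 67.2, price P = 100.4.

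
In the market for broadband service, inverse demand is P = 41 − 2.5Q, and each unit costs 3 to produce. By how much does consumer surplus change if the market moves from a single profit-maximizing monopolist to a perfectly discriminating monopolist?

Monopoly sets MR = MC: 41 − 5Q = 3 ⇒ Q = 7.6, P = 41 − 2.5·7.6 = 22.
CS = ½·(41 − 22)·7.6 = 72.2.
Under first-degree price discrimination the firm charges each unit its demand price and produces up to where P = MC, i.e. Q = 15.2. Consumer surplus is zero; producer surplus equals total surplus.
CS = 0.
Change in consumer surplus: 0 − 72.2 = −72.2.

CS falls by 72.2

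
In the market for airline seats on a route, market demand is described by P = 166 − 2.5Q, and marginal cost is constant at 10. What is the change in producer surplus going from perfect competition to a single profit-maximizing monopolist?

Producer surplus rises by 2433.6

Competitive firms price at marginal cost: P = 10, giving Q = 62.4.
PS = (10 − 10)·62.4 = 0.
Monopoly sets MR = MC: 166 − 5Q = 10 ⇒ Q = 31.2, P = 166 − 2.5·31.2 = 88.
PS = (88 − 10)·31.2 = 2433.6.
Change in producer surplus: 2433.6 − 0 = 2433.6.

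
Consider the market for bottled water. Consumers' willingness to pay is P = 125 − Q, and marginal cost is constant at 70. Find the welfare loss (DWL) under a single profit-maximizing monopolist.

DWL = 378.125

Perfect competition: P = MC = 70, so 125 − Q = 70 and Q = 55.
Monopoly sets MR = MC: 125 − 2Q = 70 ⇒ Q = 27.5, P = 125 − 27.5 = 97.5.
DWL is the triangle between Q = 27.5 and Q = 55: ½·(55 − 27.5)·(97.5 − 70) = 378.125.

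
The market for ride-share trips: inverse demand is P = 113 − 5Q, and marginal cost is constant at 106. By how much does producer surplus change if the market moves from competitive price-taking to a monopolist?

Perfect competition: P = MC = 106, so 113 − 5Q = 106 and Q = 1.4.
PS = (106 − 106)·1.4 = 0.
The monopolist equates marginal revenue to marginal cost: 113 − 10Q = 106, so Q = 0.7. From demand, P = 109.5.
PS = (109.5 − 106)·0.7 = 2.45.
Change in producer surplus: 2.45 − 0 = 2.45.

PS rises by 2.45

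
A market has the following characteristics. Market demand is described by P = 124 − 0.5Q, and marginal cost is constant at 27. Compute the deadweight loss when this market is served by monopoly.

DWL = 2352.25

Under competition P = MC = 27, so Q = (124 − 27)/0.5 = 194.
A monopolist chooses Q where MR = MC. MR = 124 − Q; setting this equal to 27 gives Q = 97 and P = 75.5.
DWL is the triangle between Q = 97 and Q = 194: ½·(194 − 97)·(75.5 − 27) = 2352.25.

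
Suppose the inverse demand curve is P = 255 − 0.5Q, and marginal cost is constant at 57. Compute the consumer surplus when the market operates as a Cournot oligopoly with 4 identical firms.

With 4 symmetric Cournot firms, each firm's FOC gives 255 − 2.5q = 57, so q = 79.2, Q = 4·79.2 = 316.8, and P = 96.6.
CS = ½·(255 − 96.6)·316.8 = 25090.56.

CS = 25090.56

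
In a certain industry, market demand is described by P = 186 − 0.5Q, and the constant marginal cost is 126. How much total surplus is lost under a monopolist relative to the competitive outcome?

Perfect competition: P = MC = 126, so 186 − 0.5Q = 126 and Q = 120.
A monopolist chooses Q where MR = MC. MR = 186 − Q; setting this equal to 126 gives Q = 60 and P = 156.
DWL is the triangle between Q = 60 and Q = 120: ½·(120 − 60)·(156 − 126) = 900.

DWL = 900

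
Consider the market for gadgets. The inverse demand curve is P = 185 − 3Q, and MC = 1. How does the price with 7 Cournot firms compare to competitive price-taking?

Cournot: P = 24; Competition: P = 1

In a 7-firm Cournot equilibrium, symmetry and the first-order condition give q = (185 − 1)/(24) = 23/3. So Q = 161/3 and P = 24.
Under competition P = MC = 1, so Q = (185 − 1)/3 = 184/3.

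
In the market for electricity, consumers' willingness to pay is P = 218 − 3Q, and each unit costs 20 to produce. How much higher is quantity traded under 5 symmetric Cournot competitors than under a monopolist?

A monopolist chooses Q where MR = MC. MR = 218 − 6Q; setting this equal to 20 gives Q = 33 and P = 119.
With 5 symmetric Cournot firms, each firm's FOC gives 218 − 18q = 20, so q = 11, Q = 5·11 = 55, and P = 53.
Change in quantity traded: 55 − 33 = 22.

Q rises by 22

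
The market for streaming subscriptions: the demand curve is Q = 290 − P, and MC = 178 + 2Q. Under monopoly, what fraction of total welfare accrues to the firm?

Inverting demand: P = 290 − Q.
A monopolist chooses Q where MR = MC. MR = 290 − 2Q; setting this equal to 178 + 2Q gives Q = 28 and P = 262.
CS = ½·(290 − 262)·28 = 392.
PS = P·Q − VC(Q) = 262·28 − (178·28 + ½·2·28²) = 1568.
Share captured = PS/TS = 1568/1960 = 0.8.

PS/TS = 0.8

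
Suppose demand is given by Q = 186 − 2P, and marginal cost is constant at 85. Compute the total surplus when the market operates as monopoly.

TS = 48

Inverting demand: P = 93 − 0.5Q.
A monopolist chooses Q where MR = MC. MR = 93 − Q; setting this equal to 85 gives Q = 8 and P = 89.
CS = ½·(93 − 89)·8 = 16; PS = (89 − 85)·8 = 32; TS = 48.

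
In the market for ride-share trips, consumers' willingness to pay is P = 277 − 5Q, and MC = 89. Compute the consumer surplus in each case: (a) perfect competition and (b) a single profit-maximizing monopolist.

Under competition P = MC = 89, so Q = (277 − 89)/5 = 37.6.
CS = ½·(277 − 89)·37.6 = 3534.4.
Monopoly sets MR = MC: 277 − 10Q = 89 ⇒ Q = 18.8, P = 277 − 5·18.8 = 183.
CS = ½·(277 − 183)·18.8 = 883.6.

Competition: CS = 3534.4; Monopoly: CS = 883.6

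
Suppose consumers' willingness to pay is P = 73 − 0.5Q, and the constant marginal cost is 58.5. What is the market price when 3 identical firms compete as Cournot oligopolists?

With 3 symmetric Cournot firms, each firm's FOC gives 73 − 2q = 58.5, so q = 7.25, Q = 3·7.25 = 21.75, and P = 62.125.

P = 62.125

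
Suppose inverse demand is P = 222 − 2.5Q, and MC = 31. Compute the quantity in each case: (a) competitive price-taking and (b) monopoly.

Competition: Q = 76.4; Monopoly: Q = 38.2

Competitive firms price at marginal cost: P = 31, giving Q = 76.4.
The monopolist equates marginal revenue to marginal cost: 222 − 5Q = 31, so Q = 38.2. From demand, P = 126.5.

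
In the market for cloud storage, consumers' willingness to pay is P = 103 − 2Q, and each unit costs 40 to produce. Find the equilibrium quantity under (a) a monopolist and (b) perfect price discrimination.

The monopolist equates marginal revenue to marginal cost: 103 − 4Q = 40, so Q = 15.75. From demand, P = 71.5.
With perfect price discrimination, output is the efficient level Q = 31.5 (where demand meets MC), but every buyer pays their willingness to pay: CS = 0 and PS = total surplus.

Monopoly: Q = 15.75; Perfect PD: Q = 31.5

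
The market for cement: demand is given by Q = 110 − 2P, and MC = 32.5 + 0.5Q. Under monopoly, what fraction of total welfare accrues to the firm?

Inverting demand: P = 55 − 0.5Q.
Monopoly sets MR = MC: 55 − Q = 32.5 + 0.5Q ⇒ Q = 15, P = 55 − 0.5·15 = 47.5.
CS = ½·(55 − 47.5)·15 = 56.25.
PS = P·Q − VC(Q) = 47.5·15 − (32.5·15 + ½·0.5·15²) = 168.75.
Share captured = PS/TS = 168.75/225 = 0.75.

PS/TS = 0.75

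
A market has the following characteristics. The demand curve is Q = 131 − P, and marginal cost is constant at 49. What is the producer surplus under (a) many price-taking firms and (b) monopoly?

Competition: PS = 0; Monopoly: PS = 1681

Inverting demand: P = 131 − Q.
Under competition P = MC = 49, so Q = (131 − 49)/1 = 82.
PS = (49 − 49)·82 = 0.
Monopoly sets MR = MC: 131 − 2Q = 49 ⇒ Q = 41, P = 131 − 41 = 90.
PS = (90 − 49)·41 = 1681.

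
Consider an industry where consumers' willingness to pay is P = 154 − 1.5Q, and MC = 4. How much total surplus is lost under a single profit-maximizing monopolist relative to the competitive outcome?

Perfect competition: P = MC = 4, so 154 − 1.5Q = 4 and Q = 100.
Monopoly sets MR = MC: 154 − 3Q = 4 ⇒ Q = 50, P = 154 − 1.5·50 = 79.
DWL is the triangle between Q = 50 and Q = 100: ½·(100 − 50)·(79 − 4) = 1875.

DWL = 1875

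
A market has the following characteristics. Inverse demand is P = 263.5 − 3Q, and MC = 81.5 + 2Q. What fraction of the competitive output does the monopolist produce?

Q_m/Q_c = 0.625

A monopolist chooses Q where MR = MC. MR = 263.5 − 6Q; setting this equal to 81.5 + 2Q gives Q = 22.75 and P = 195.25.
Under competition P = MC: 263.5 − 3Q = 81.5 + 2Q ⇒ Q = 36.4, P = 154.3.
Ratio Q_m/Q_c = 22.75/36.4 = 0.625.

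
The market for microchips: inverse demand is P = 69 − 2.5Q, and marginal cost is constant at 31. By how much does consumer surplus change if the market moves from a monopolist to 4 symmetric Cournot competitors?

CS rises by 112.632

A monopolist chooses Q where MR = MC. MR = 69 − 5Q; setting this equal to 31 gives Q = 7.6 and P = 50.
CS = ½·(69 − 50)·7.6 = 72.2.
With 4 symmetric Cournot firms, each firm's FOC gives 69 − 12.5q = 31, so q = 3.04, Q = 4·3.04 = 12.16, and P = 38.6.
CS = ½·(69 − 38.6)·12.16 = 184.832.
Change in consumer surplus: 184.832 − 72.2 = 112.632.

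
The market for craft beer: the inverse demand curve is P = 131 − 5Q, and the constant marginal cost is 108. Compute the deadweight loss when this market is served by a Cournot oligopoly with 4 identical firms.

Perfect competition: P = MC = 108, so 131 − 5Q = 108 and Q = 4.6.
In a 4-firm Cournot equilibrium, symmetry and the first-order condition give q = (131 − 108)/(25) = 0.92. So Q = 3.68 and P = 112.6.
DWL is the triangle between Q = 3.68 and Q = 4.6: ½·(4.6 − 3.68)·(112.6 − 108) = 2.116.

DWL = 2.116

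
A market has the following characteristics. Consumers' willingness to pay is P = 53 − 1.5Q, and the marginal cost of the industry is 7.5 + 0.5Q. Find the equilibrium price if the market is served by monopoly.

P = 33.5

Monopoly sets MR = MC: 53 − 3Q = 7.5 + 0.5Q ⇒ Q = 13, P = 53 − 1.5·13 = 33.5.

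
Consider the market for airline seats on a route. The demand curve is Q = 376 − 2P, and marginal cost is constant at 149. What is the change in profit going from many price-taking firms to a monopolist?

π rises by 760.5

Inverting demand: P = 188 − 0.5Q.
Perfect competition: P = MC = 149, so 188 − 0.5Q = 149 and Q = 78.
Profit = (149 − 149)·78 = 0.
A monopolist chooses Q where MR = MC. MR = 188 − Q; setting this equal to 149 gives Q = 39 and P = 168.5.
Profit = (168.5 − 149)·39 = 760.5.
Change in profit: 760.5 − 0 = 760.5.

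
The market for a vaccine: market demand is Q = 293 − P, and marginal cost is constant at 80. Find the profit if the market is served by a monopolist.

Profit = 11342.25

Inverting demand: P = 293 − Q.
The monopolist equates marginal revenue to marginal cost: 293 − 2Q = 80, so Q = 106.5. From demand, P = 186.5.
Profit = (186.5 − 80)·106.5 = 11342.25.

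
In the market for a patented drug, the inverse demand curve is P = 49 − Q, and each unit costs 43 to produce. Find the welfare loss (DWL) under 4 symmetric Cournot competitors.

Competitive firms price at marginal cost: P = 43, giving Q = 6.
Cournot with 4 identical firms: the symmetric best-response condition is 49 − 5q = 43. Each firm produces q = 1.2, total output Q = 4.8, price P = 44.2.
DWL is the triangle between Q = 4.8 and Q = 6: ½·(6 − 4.8)·(44.2 − 43) = 0.72.

DWL = 0.72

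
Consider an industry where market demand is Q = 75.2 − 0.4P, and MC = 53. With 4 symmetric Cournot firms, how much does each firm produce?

q_i = 10.8

Inverting demand: P = 188 − 2.5Q.
In a 4-firm Cournot equilibrium, symmetry and the first-order condition give q = (188 − 53)/(12.5) = 10.8. So Q = 43.2 and P = 80.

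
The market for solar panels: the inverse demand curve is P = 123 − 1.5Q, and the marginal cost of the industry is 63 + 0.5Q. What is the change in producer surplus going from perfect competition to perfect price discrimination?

Competitive equilibrium sets price equal to marginal cost: 123 − 1.5Q = 63 + 0.5Q, so Q = 30 and P = 78.
PS = P·Q − VC(Q) = 78·30 − (63·30 + ½·0.5·30²) = 225.
With perfect price discrimination, output is the efficient level Q = 30 (where demand meets MC), but every buyer pays their willingness to pay: CS = 0 and PS = total surplus.
PS = ½·(123 − 63)·30 = 900.
Change in producer surplus: 900 − 225 = 675.

Producer surplus rises by 675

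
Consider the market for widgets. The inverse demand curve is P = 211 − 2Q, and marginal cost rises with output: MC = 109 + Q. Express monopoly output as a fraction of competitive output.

The monopolist equates marginal revenue to marginal cost: 211 − 4Q = 109 + Q, so Q = 20.4. From demand, P = 170.2.
Competitive equilibrium sets price equal to marginal cost: 211 − 2Q = 109 + Q, so Q = 34 and P = 143.
Ratio Q_m/Q_c = 20.4/34 = 0.6.

Q_m/Q_c = 0.6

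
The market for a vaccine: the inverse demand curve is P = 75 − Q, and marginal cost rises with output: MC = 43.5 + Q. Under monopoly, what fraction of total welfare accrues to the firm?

PS/TS = 0.75

The monopolist equates marginal revenue to marginal cost: 75 − 2Q = 43.5 + Q, so Q = 10.5. From demand, P = 64.5.
CS = ½·(75 − 64.5)·10.5 = 55.125.
PS = P·Q − VC(Q) = 64.5·10.5 − (43.5·10.5 + ½·1·10.5²) = 165.375.
Share captured = PS/TS = 165.375/220.5 = 0.75.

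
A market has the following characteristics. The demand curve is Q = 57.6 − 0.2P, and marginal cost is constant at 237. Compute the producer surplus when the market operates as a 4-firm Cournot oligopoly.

Inverting demand: P = 288 − 5Q.
With 4 symmetric Cournot firms, each firm's FOC gives 288 − 25q = 237, so q = 2.04, Q = 4·2.04 = 8.16, and P = 247.2.
PS = (247.2 − 237)·8.16 = 83.232.

PS = 83.232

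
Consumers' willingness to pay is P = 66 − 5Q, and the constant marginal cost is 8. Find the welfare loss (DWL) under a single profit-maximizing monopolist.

Competitive firms price at marginal cost: P = 8, giving Q = 11.6.
A monopolist chooses Q where MR = MC. MR = 66 − 10Q; setting this equal to 8 gives Q = 5.8 and P = 37.
DWL is the triangle between Q = 5.8 and Q = 11.6: ½·(11.6 − 5.8)·(37 − 8) = 84.1.

DWL = 84.1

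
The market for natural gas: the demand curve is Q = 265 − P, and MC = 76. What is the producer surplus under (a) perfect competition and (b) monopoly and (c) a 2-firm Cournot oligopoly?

Competition: PS = 0; Monopoly: PS = 8930.25; Cournot: PS = 7938

Inverting demand: P = 265 − Q.
Competitive firms price at marginal cost: P = 76, giving Q = 189.
PS = (76 − 76)·189 = 0.
A monopolist chooses Q where MR = MC. MR = 265 − 2Q; setting this equal to 76 gives Q = 94.5 and P = 170.5.
PS = (170.5 − 76)·94.5 = 8930.25.
Cournot with 2 identical firms: the symmetric best-response condition is 265 − 3q = 76. Each firm produces q = 63, total output Q = 126, price P = 139.
PS = (139 − 76)·126 = 7938.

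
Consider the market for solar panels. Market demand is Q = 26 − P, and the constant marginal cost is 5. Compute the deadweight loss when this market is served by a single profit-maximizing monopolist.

Inverting demand: P = 26 − Q.
Perfect competition: P = MC = 5, so 26 − Q = 5 and Q = 21.
Monopoly sets MR = MC: 26 − 2Q = 5 ⇒ Q = 10.5, P = 26 − 10.5 = 15.5.
DWL is the triangle between Q = 10.5 and Q = 21: ½·(21 − 10.5)·(15.5 − 5) = 55.125.

DWL = 55.125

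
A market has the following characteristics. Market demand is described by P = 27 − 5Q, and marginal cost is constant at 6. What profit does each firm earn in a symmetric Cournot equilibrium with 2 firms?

π_i = 9.8

In a 2-firm Cournot equilibrium, symmetry and the first-order condition give q = (27 − 6)/(15) = 1.4. So Q = 2.8 and P = 13.
Each firm's profit = (13 − 6)·1.4 = 9.8.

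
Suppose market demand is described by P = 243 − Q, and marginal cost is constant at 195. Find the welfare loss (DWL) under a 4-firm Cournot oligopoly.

Perfect competition: P = MC = 195, so 243 − Q = 195 and Q = 48.
With 4 symmetric Cournot firms, each firm's FOC gives 243 − 5q = 195, so q = 9.6, Q = 4·9.6 = 38.4, and P = 204.6.
DWL is the triangle between Q = 38.4 and Q = 48: ½·(48 − 38.4)·(204.6 − 195) = 46.08.

DWL = 46.08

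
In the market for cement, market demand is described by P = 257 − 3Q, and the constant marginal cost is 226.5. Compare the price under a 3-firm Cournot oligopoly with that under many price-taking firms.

With 3 symmetric Cournot firms, each firm's FOC gives 257 − 12q = 226.5, so q = 61/24, Q = 3·61/24 = 7.625, and P = 234.125.
Under competition P = MC = 226.5, so Q = (257 − 226.5)/3 = 61/6.

Cournot: P = 234.125; Competition: P = 226.5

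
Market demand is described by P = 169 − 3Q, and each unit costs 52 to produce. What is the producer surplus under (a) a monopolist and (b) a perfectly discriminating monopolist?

Monopoly: PS = 1140.75; Perfect PD: PS = 2281.5

Monopoly sets MR = MC: 169 − 6Q = 52 ⇒ Q = 19.5, P = 169 − 3·19.5 = 110.5.
PS = (110.5 − 52)·19.5 = 1140.75.
A perfectly discriminating monopolist sells every unit with P(Q) ≥ MC(Q), so output equals the competitive quantity Q = 39. Each buyer pays their reservation price, so CS = 0 and the firm captures all surplus.
PS = ½·(169 − 52)·39 = 2281.5.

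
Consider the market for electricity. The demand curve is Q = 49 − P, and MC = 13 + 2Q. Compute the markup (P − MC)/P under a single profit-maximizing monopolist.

Lerner index = 0.225

Inverting demand: P = 49 − Q.
A monopolist chooses Q where MR = MC. MR = 49 − 2Q; setting this equal to 13 + 2Q gives Q = 9 and P = 40.
Lerner index = (P − MC)/P = (40 − 31)/40 = 0.225.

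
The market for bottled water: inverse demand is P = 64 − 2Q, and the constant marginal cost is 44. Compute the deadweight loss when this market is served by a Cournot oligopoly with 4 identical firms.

Competitive firms price at marginal cost: P = 44, giving Q = 10.
In a 4-firm Cournot equilibrium, symmetry and the first-order condition give q = (64 − 44)/(10) = 2. So Q = 8 and P = 48.
DWL is the triangle between Q = 8 and Q = 10: ½·(10 − 8)·(48 − 44) = 4.

DWL = 4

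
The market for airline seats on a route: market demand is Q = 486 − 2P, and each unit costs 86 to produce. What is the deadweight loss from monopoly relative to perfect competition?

DWL = 6162.25

Inverting demand: P = 243 − 0.5Q.
Competitive firms price at marginal cost: P = 86, giving Q = 314.
Monopoly sets MR = MC: 243 − Q = 86 ⇒ Q = 157, P = 243 − 0.5·157 = 164.5.
DWL is the triangle between Q = 157 and Q = 314: ½·(314 − 157)·(164.5 − 86) = 6162.25.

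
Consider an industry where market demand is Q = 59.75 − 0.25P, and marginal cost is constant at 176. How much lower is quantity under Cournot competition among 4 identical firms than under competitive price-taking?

Inverting demand: P = 239 − 4Q.
Competitive firms price at marginal cost: P = 176, giving Q = 15.75.
Cournot with 4 identical firms: the symmetric best-response condition is 239 − 20q = 176. Each firm produces q = 3.15, total output Q = 12.6, price P = 188.6.
Change in quantity: 12.6 − 15.75 = −3.15.

Q falls by 3.15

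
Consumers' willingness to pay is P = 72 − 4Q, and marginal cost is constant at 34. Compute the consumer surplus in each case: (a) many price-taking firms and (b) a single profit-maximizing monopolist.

Perfect competition: P = MC = 34, so 72 − 4Q = 34 and Q = 9.5.
CS = ½·(72 − 34)·9.5 = 180.5.
A monopolist chooses Q where MR = MC. MR = 72 − 8Q; setting this equal to 34 gives Q = 4.75 and P = 53.
CS = ½·(72 − 53)·4.75 = 45.125.

Competition: CS = 180.5; Monopoly: CS = 45.125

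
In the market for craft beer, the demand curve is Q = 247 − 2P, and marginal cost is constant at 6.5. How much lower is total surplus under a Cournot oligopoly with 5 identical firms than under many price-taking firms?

Total surplus falls by 380.25

Inverting demand: P = 123.5 − 0.5Q.
Competitive firms price at marginal cost: P = 6.5, giving Q = 234.
CS = ½·(123.5 − 6.5)·234 = 13689; PS = (6.5 − 6.5)·234 = 0; TS = 13689.
Cournot with 5 identical firms: the symmetric best-response condition is 123.5 − 3q = 6.5. Each firm produces q = 39, total output Q = 195, price P = 26.
CS = ½·(123.5 − 26)·195 = 9506.25; PS = (26 − 6.5)·195 = 3802.5; TS = 13308.75.
Change in total surplus: 13308.75 − 13689 = −380.25.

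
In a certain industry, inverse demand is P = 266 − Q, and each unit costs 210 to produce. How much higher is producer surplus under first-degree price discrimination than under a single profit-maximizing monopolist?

The monopolist equates marginal revenue to marginal cost: 266 − 2Q = 210, so Q = 28. From demand, P = 238.
PS = (238 − 210)·28 = 784.
Under first-degree price discrimination the firm charges each unit its demand price and produces up to where P = MC, i.e. Q = 56. Consumer surplus is zero; producer surplus equals total surplus.
PS = ½·(266 − 210)·56 = 1568.
Change in producer surplus: 1568 − 784 = 784.

PS rises by 784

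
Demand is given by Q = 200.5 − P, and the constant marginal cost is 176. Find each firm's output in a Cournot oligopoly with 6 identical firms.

q_i = 3.5

Inverting demand: P = 200.5 − Q.
With 6 symmetric Cournot firms, each firm's FOC gives 200.5 − 7q = 176, so q = 3.5, Q = 6·3.5 = 21, and P = 179.5.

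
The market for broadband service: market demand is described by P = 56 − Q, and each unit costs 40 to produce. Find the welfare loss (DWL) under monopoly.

DWL = 32

Under competition P = MC = 40, so Q = (56 − 40)/1 = 16.
The monopolist equates marginal revenue to marginal cost: 56 − 2Q = 40, so Q = 8. From demand, P = 48.
DWL is the triangle between Q = 8 and Q = 16: ½·(16 − 8)·(48 − 40) = 32.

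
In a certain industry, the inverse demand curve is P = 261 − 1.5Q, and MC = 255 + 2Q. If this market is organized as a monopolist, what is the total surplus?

The monopolist equates marginal revenue to marginal cost: 261 − 3Q = 255 + 2Q, so Q = 1.2. From demand, P = 259.2.
CS = ½·(261 − 259.2)·1.2 = 1.08; PS = (259.2·1.2 − 255·1.2 − ½·2·1.2²) = 3.6; TS = 4.68.

TS = 4.68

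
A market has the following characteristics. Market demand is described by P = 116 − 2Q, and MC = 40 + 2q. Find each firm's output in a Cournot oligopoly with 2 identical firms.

q_i = 9.5

With 2 symmetric Cournot firms, each firm's FOC gives 116 − 6q = 40 + 2q, so q = 9.5, Q = 2·9.5 = 19, and P = 78.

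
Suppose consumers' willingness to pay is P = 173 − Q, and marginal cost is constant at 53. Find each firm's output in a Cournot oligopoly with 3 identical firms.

q_i = 30

Cournot with 3 identical firms: the symmetric best-response condition is 173 − 4q = 53. Each firm produces q = 30, total output Q = 90, price P = 83.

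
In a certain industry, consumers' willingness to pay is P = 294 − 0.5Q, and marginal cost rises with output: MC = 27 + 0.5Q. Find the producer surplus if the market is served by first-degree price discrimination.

With perfect price discrimination, output is the efficient level Q = 267 (where demand meets MC), but every buyer pays their willingness to pay: CS = 0 and PS = total surplus.
PS = ½·(294 − 27)·267 = 35644.5.

PS = 35644.5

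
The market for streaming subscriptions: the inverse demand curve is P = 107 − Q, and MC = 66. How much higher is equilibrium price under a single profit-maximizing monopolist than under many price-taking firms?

Perfect competition: P = MC = 66, so 107 − Q = 66 and Q = 41.
The monopolist equates marginal revenue to marginal cost: 107 − 2Q = 66, so Q = 20.5. From demand, P = 86.5.
Change in equilibrium price: 86.5 − 66 = 20.5.

P rises by 20.5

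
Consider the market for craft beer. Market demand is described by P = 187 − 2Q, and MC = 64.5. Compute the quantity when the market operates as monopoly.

A monopolist chooses Q where MR = MC. MR = 187 − 4Q; setting this equal to 64.5 gives Q = 30.625 and P = 125.75.

Q = 30.625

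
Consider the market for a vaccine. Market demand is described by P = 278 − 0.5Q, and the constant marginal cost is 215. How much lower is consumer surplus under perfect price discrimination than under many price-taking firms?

Perfect competition: P = MC = 215, so 278 − 0.5Q = 215 and Q = 126.
CS = ½·(278 − 215)·126 = 3969.
With perfect price discrimination, output is the efficient level Q = 126 (where demand meets MC), but every buyer pays their willingness to pay: CS = 0 and PS = total surplus.
CS = 0.
Change in consumer surplus: 0 − 3969 = −3969.

CS falls by 3969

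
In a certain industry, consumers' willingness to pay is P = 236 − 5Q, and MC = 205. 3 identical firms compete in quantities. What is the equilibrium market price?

P = 212.75

Cournot with 3 identical firms: the symmetric best-response condition is 236 − 20q = 205. Each firm produces q = 1.55, total output Q = 4.65, price P = 212.75.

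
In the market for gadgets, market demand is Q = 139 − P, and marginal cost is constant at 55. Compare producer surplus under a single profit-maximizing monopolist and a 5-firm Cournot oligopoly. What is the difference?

PS falls by 784

Inverting demand: P = 139 − Q.
The monopolist equates marginal revenue to marginal cost: 139 − 2Q = 55, so Q = 42. From demand, P = 97.
PS = (97 − 55)·42 = 1764.
With 5 symmetric Cournot firms, each firm's FOC gives 139 − 6q = 55, so q = 14, Q = 5·14 = 70, and P = 69.
PS = (69 − 55)·70 = 980.
Change in producer surplus: 980 − 1764 = −784.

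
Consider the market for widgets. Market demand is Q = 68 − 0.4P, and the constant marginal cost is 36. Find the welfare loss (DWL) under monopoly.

DWL = 897.8

Inverting demand: P = 170 − 2.5Q.
Competitive firms price at marginal cost: P = 36, giving Q = 53.6.
A monopolist chooses Q where MR = MC. MR = 170 − 5Q; setting this equal to 36 gives Q = 26.8 and P = 103.
DWL is the triangle between Q = 26.8 and Q = 53.6: ½·(53.6 − 26.8)·(103 − 36) = 897.8.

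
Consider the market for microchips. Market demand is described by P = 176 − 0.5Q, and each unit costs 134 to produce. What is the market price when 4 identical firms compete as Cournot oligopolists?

P = 142.4

In a 4-firm Cournot equilibrium, symmetry and the first-order condition give q = (176 − 134)/(2.5) = 16.8. So Q = 67.2 and P = 142.4.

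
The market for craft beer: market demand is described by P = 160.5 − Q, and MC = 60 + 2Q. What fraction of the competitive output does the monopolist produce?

Q_m/Q_c = 0.75

Monopoly sets MR = MC: 160.5 − 2Q = 60 + 2Q ⇒ Q = 25.125, P = 160.5 − 25.125 = 135.375.
Under competition P = MC: 160.5 − Q = 60 + 2Q ⇒ Q = 33.5, P = 127.
Ratio Q_m/Q_c = 25.125/33.5 = 0.75.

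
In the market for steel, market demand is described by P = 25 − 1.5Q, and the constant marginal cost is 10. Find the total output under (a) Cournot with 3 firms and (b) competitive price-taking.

Cournot with 3 identical firms: the symmetric best-response condition is 25 − 6q = 10. Each firm produces q = 2.5, total output Q = 7.5, price P = 13.75.
Competitive firms price at marginal cost: P = 10, giving Q = 10.

Cournot: Q = 7.5; Competition: Q = 10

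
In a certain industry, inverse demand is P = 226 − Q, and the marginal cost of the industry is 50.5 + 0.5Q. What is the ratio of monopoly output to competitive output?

Q_m/Q_c = 0.6

Monopoly sets MR = MC: 226 − 2Q = 50.5 + 0.5Q ⇒ Q = 70.2, P = 226 − 70.2 = 155.8.
Competitive equilibrium sets price equal to marginal cost: 226 − Q = 50.5 + 0.5Q, so Q = 117 and P = 109.
Ratio Q_m/Q_c = 70.2/117 = 0.6.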